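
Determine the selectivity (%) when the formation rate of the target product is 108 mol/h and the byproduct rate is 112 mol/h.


Selectivity = desired / (desired + undesired) * 100
Total products = 108 + 112 = 220 mol/h
S = 108 / 220 * 100
= 0.4909 * 100
= 49.09 %

49.09 %


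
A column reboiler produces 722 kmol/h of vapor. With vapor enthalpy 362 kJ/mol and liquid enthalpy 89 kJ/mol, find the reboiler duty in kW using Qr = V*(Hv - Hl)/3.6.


Qr = 722 * (362 - 89) / 3.6 = 722 * 273 / 3.6 = 54750

54750 kW


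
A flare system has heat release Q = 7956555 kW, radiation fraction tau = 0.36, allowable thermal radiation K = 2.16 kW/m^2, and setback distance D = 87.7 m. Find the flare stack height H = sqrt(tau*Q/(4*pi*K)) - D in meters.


tau*Q/(4*pi*K) = 0.36 * 7956555 / (4 * pi * 2.16) = 105527
sqrt(105527) = 324.849
H = 324.849 - 87.7 = 237.1

237.1 m


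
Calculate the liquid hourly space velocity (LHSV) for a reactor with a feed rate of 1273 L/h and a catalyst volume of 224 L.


LHSV = volumetric feed rate / catalyst volume
= 1273 L/h / 224 L
= 5.683 h^-1

5.683 h^-1


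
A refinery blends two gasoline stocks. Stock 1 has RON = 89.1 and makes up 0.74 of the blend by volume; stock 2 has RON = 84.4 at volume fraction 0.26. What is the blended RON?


Linear blending: RON_blend = sum(vi * RONi)
Contribution 1: 0.74 * 89.1 = 65.934
Contribution 2: 0.26 * 84.4 = 21.944
RON_blend = 65.934 + 21.944 = 87.878

87.878


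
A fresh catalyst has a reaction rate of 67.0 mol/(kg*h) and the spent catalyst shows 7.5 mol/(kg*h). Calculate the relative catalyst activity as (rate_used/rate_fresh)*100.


Activity (%) = (rate_used / rate_fresh) * 100
rate_used = 7.5, rate_fresh = 67.0
= (7.5 / 67.0) * 100
= 0.1119 * 100 = 11.19

11.19 %


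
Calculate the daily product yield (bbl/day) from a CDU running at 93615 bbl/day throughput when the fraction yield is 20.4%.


Crude throughput = 93615 bbl/day
Fraction yield = 20.4%
yield = throughput * fraction / 100
yield = 93615 * 20.4 / 100 = 19097.46

19097.46 bbl/day


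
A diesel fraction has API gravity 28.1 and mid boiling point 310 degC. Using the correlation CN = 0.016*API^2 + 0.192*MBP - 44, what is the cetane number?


CN = 0.016 * 28.1^2 + 0.192 * 310 - 44
CN = 12.63376 + 59.52 - 44 = 28.15376

28.15376


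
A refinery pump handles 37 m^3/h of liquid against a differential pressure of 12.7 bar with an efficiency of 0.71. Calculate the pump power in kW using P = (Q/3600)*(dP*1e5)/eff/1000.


Q = 37 / 3600 = 0.0102778 m^3/s
P = 0.0102778 * (12.7 * 1e5) / 0.71 / 1000 = 18.38

18.38 kW


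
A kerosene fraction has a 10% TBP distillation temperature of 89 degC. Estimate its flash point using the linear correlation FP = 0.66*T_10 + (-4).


FP = 0.66 * 89 + (-4) = 54.74

54.74 degC


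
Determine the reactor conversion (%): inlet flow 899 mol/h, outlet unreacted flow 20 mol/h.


X = (F_in - F_out) / F_in * 100
Moles reacted = 899 - 20 = 879
X = 879 / 899 * 100
= 0.9778 * 100
= 97.78 %

97.78 %


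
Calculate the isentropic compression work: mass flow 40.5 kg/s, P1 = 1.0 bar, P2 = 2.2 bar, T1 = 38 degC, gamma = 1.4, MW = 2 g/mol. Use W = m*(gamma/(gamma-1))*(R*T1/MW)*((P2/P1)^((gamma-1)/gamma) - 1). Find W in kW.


Isentropic work: W = m*(gamma/(gamma-1))*(R*T1/MW)*((P2/P1)^((gamma-1)/gamma) - 1)
T1 = 38 + 273.15 = 311.15 K
Pressure ratio = 2.2 / 1.0 = 2.2
Exponent = (1.4 - 1)/1.4 = 0.285714
(P2/P1)^exp - 1 = 2.2^0.285714 - 1 = 0.252665
W = 40.5 * 1.4 / 0.4 * 8.314 * 311.15 / 2 * 0.252665 = 46330

46330 kW


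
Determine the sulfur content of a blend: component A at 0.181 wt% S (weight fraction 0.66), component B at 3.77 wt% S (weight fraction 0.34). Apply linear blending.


Linear sulfur blending: S_blend = x1*S1 + x2*S2
Contribution 1: 0.66 * 0.181 = 0.11946 wt%
Contribution 2: 0.34 * 3.77 = 1.2818 wt%
S_blend = 0.11946 + 1.2818 = 1.40126

1.40126 wt%


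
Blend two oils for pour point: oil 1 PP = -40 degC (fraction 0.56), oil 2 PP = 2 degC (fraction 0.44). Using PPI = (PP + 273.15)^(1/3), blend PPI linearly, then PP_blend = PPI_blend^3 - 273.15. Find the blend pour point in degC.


PPI_1 = (-40 + 273.15)^(1/3) = 6.15477
PPI_2 = (2 + 273.15)^(1/3) = 6.504139
PPI_blend = 0.56 * 6.15477 + 0.44 * 6.504139 = 6.308492
PP_blend = 6.308492^3 - 273.15 = 251.0595 - 273.15 = -22.09

-22.09 degC


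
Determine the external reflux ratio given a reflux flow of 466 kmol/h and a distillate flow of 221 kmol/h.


Reflux ratio definition: R = L / D (liquid returned / distillate withdrawn)
L = 466 kmol/h, D = 221 kmol/h
R = 466 / 221 = 2.109

2.109


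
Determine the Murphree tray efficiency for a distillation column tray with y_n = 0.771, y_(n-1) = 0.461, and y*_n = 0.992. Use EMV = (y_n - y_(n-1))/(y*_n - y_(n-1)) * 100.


Murphree vapor efficiency: EMV = (y_n - y_(n-1)) / (y*_n - y_(n-1)) * 100
EMV = (0.771 - 0.461) / (0.992 - 0.461) * 100 = 0.31 / 0.531 * 100 = 58.38

58.38 %


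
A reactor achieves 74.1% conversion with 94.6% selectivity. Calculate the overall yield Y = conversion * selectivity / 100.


Overall yield = conversion (%) * selectivity (%) / 100
Conversion = 74.1%, Selectivity = 94.6%
Y = 74.1 * 94.6 / 100
= 70.0986 %

70.0986 %


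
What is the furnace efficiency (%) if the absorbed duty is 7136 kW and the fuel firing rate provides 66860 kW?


Furnace efficiency = Q_absorbed / Q_fuel * 100
= 7136 / 66860 * 100 = 10.67

10.67 %


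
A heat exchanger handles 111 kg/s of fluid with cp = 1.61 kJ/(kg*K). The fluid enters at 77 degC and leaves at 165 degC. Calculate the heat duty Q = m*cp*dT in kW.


Q = m_dot * cp * delta_T
delta_T = 165 - 77 = 88 K
Q = 111 * 1.61 * 88
= 178.71 * 88
= 15726.48 kW

15726.48 kW


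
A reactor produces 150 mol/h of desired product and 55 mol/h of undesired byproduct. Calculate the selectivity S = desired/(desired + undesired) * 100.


Selectivity = desired / (desired + undesired) * 100
Total products = 150 + 55 = 205 mol/h
S = 150 / 205 * 100
= 0.7317 * 100
= 73.17 %

73.17 %


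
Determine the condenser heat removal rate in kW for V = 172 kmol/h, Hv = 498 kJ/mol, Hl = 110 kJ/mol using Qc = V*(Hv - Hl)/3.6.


Qc = 172 * (498 - 110) / 3.6 = 172 * 388 / 3.6 = 18540

18540 kW


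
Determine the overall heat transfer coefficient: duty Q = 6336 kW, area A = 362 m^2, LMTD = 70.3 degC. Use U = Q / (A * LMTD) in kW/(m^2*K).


From Q = U*A*LMTD, U = Q / (A * LMTD)
U = 6336 / (362 * 70.3) = 6336 / 25448.6 = 0.2490

0.2490 kW/(m^2*K)


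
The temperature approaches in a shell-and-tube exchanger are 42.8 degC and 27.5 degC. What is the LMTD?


LMTD = (dT1 - dT2) / ln(dT1/dT2)
= (42.8 - 27.5) / ln(42.8 / 27.5) = 15.3 / 0.442352 = 34.59

34.59 degC


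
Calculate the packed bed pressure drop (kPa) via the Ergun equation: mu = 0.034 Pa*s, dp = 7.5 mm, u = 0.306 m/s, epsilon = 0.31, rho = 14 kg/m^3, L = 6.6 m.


dp = 7.5 mm = 0.0075 m
Viscous term = 150*0.034*0.306*(1-0.31)^2 / (0.0075^2*0.31^3) = 443386
Inertial term = 1.75*14*0.306^2*(1-0.31) / (0.0075*0.31^3) = 7084.54
dP/L = 443386 + 7084.54 = 450471 Pa/m
dP = 450471 * 6.6 / 1000 = 2973 kPa

2973 kPa


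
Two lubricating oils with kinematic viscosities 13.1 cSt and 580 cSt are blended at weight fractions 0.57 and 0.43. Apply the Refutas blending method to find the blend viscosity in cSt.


Refutas method: VBN_i = 14.534*ln(ln(visc_i + 0.8)) + 10.975, blended linearly by mass fraction; since VBN is linear in VBI_i = ln(ln(visc_i + 0.8)) and the fractions sum to 1, blend VBI directly: visc = exp(exp(VBI_blend)) - 0.8
VBI_1 = ln(ln(13.1 + 0.8)) = 0.967702
VBI_2 = ln(ln(580 + 0.8)) = 1.85072
VBI_blend = 0.57 * 0.967702 + 0.43 * 1.85072 = 1.3474
visc_blend = exp(exp(1.3474)) - 0.8 = 46.07

46.07 cSt


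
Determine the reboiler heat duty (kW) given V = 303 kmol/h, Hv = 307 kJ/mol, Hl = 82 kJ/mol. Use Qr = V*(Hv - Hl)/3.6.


Qr = 303 * (307 - 82) / 3.6 = 303 * 225 / 3.6 = 18940

18940 kW


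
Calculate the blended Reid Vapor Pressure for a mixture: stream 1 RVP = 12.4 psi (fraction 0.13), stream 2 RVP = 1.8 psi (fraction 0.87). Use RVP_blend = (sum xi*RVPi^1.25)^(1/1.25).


Chevron index: RVP_blend = (sum xi*RVPi^1.25)^(1/1.25)
RVP^1.25 terms: 0.13 * 12.4^1.25 + 0.87 * 1.8^1.25 = 4.83885
RVP_blend = 4.83885^(1/1.25) = 3.530

3.530 psi


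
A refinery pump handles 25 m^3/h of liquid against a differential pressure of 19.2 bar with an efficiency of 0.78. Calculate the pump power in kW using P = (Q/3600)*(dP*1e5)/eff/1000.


Q = 25 / 3600 = 0.00694444 m^3/s
P = 0.00694444 * (19.2 * 1e5) / 0.78 / 1000 = 17.09

17.09 kW


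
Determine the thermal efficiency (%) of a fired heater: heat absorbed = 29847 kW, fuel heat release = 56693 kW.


Furnace efficiency = Q_absorbed / Q_fuel * 100
= 29847 / 56693 * 100 = 52.65

52.65 %


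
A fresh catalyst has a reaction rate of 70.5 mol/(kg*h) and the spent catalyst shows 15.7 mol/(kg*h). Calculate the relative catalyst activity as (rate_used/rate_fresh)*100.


Activity (%) = (rate_used / rate_fresh) * 100
rate_used = 15.7, rate_fresh = 70.5
= (15.7 / 70.5) * 100
= 0.2227 * 100 = 22.27

22.27 %


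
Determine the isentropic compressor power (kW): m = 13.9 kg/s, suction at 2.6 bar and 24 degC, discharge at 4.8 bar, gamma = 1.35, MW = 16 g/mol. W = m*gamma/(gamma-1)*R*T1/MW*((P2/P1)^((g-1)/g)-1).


Isentropic work: W = m*(gamma/(gamma-1))*(R*T1/MW)*((P2/P1)^((gamma-1)/gamma) - 1)
T1 = 24 + 273.15 = 297.15 K
Pressure ratio = 4.8 / 2.6 = 1.84615
Exponent = (1.35 - 1)/1.35 = 0.259259
(P2/P1)^exp - 1 = 1.84615^0.259259 - 1 = 0.172282
W = 13.9 * 1.35 / 0.35 * 8.314 * 297.15 / 16 * 0.172282 = 1426

1426 kW


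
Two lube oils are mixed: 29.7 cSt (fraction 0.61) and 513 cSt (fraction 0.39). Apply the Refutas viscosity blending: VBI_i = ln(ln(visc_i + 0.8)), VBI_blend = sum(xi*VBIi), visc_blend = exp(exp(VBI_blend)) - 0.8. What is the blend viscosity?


Refutas method: VBN_i = 14.534*ln(ln(visc_i + 0.8)) + 10.975, blended linearly by mass fraction; since VBN is linear in VBI_i = ln(ln(visc_i + 0.8)) and the fractions sum to 1, blend VBI directly: visc = exp(exp(VBI_blend)) - 0.8
VBI_1 = ln(ln(29.7 + 0.8)) = 1.22898
VBI_2 = ln(ln(513 + 0.8)) = 1.83127
VBI_blend = 0.61 * 1.22898 + 0.39 * 1.83127 = 1.46387
visc_blend = exp(exp(1.46387)) - 0.8 = 74.59

74.59 cSt


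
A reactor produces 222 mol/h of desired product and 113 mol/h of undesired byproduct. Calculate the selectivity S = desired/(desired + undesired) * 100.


Selectivity = desired / (desired + undesired) * 100
Total products = 222 + 113 = 335 mol/h
S = 222 / 335 * 100
= 0.6627 * 100
= 66.27 %

66.27 %


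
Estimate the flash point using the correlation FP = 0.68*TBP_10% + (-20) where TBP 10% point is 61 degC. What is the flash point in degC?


FP = 0.68 * 61 + (-20) = 21.48

21.48 degC


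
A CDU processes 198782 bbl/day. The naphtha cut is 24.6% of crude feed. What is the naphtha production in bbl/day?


Crude throughput = 198782 bbl/day
Fraction yield = 24.6%
yield = throughput * fraction / 100
yield = 198782 * 24.6 / 100 = 48900.372

48900.372 bbl/day


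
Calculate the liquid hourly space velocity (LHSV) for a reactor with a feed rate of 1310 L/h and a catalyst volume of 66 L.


LHSV = volumetric feed rate / catalyst volume
= 1310 L/h / 66 L
= 19.85 h^-1

19.85 h^-1


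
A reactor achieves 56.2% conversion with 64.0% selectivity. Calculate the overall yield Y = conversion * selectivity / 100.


Overall yield = conversion (%) * selectivity (%) / 100
Conversion = 56.2%, Selectivity = 64.0%
Y = 56.2 * 64.0 / 100
= 35.968 %

35.968 %


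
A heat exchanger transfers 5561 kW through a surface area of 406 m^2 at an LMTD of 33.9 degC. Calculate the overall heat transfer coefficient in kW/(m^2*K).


From Q = U*A*LMTD, U = Q / (A * LMTD)
U = 5561 / (406 * 33.9) = 5561 / 13763.4 = 0.4040

0.4040 kW/(m^2*K)


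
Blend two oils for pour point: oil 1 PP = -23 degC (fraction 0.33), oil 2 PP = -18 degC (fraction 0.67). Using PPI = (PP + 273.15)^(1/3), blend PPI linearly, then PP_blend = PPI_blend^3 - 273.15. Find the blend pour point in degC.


PPI_1 = (-23 + 273.15)^(1/3) = 6.300865
PPI_2 = (-18 + 273.15)^(1/3) = 6.342569
PPI_blend = 0.33 * 6.300865 + 0.67 * 6.342569 = 6.328807
PP_blend = 6.328807^3 - 273.15 = 253.4928 - 273.15 = -19.66

-19.66 degC


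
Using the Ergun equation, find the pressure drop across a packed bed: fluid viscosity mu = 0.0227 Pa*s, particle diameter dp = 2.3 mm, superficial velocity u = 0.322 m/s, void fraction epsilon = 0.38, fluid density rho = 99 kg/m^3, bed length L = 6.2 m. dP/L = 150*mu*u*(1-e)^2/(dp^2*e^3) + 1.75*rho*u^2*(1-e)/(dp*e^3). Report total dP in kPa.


dp = 2.3 mm = 0.0023 m
Viscous term = 150*0.0227*0.322*(1-0.38)^2 / (0.0023^2*0.38^3) = 1451940
Inertial term = 1.75*99*0.322^2*(1-0.38) / (0.0023*0.38^3) = 88246.6
dP/L = 1451940 + 88246.6 = 1540190 Pa/m
dP = 1540190 * 6.2 / 1000 = 9549 kPa

9549 kPa


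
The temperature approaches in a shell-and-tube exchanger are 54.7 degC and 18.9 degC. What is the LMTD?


LMTD = (dT1 - dT2) / ln(dT1/dT2)
= (54.7 - 18.9) / ln(54.7 / 18.9) = 35.8 / 1.0627 = 33.69

33.69 degC


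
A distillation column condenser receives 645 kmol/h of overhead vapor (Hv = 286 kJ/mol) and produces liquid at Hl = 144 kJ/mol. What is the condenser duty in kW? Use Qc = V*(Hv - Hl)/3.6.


Qc = 645 * (286 - 144) / 3.6 = 645 * 142 / 3.6 = 25440

25440 kW


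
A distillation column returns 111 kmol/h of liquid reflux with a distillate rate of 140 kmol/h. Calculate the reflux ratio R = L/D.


Reflux ratio definition: R = L / D (liquid returned / distillate withdrawn)
L = 111 kmol/h, D = 140 kmol/h
R = 111 / 140 = 0.7929

0.7929


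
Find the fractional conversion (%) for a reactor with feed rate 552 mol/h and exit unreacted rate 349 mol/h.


X = (F_in - F_out) / F_in * 100
Moles reacted = 552 - 349 = 203
X = 203 / 552 * 100
= 0.3678 * 100
= 36.78 %

36.78 %


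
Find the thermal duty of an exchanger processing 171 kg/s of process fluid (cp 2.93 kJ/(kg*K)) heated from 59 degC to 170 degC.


Q = m_dot * cp * delta_T
delta_T = 170 - 59 = 111 K
Q = 171 * 2.93 * 111
= 501.03 * 111
= 55614.33 kW

55614.33 kW


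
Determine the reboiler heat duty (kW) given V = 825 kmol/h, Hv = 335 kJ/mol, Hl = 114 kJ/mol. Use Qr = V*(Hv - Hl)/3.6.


Qr = 825 * (335 - 114) / 3.6 = 825 * 221 / 3.6 = 50650

50650 kW


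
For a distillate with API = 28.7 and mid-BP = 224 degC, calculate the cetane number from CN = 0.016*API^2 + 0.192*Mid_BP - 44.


CN = 0.016 * 28.7^2 + 0.192 * 224 - 44
CN = 13.17904 + 43.008 - 44 = 12.18704

12.18704


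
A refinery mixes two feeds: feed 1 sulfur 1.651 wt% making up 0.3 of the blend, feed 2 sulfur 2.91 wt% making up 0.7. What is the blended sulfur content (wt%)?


Linear sulfur blending: S_blend = x1*S1 + x2*S2
Contribution 1: 0.3 * 1.651 = 0.4953 wt%
Contribution 2: 0.7 * 2.91 = 2.037 wt%
S_blend = 0.4953 + 2.037 = 2.5323

2.5323 wt%


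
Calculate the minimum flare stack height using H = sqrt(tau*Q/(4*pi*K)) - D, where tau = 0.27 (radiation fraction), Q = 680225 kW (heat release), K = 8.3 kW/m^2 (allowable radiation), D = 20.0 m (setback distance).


tau*Q/(4*pi*K) = 0.27 * 680225 / (4 * pi * 8.3) = 1760.87
sqrt(1760.87) = 41.9627
H = 41.9627 - 20.0 = 21.96

21.96 m


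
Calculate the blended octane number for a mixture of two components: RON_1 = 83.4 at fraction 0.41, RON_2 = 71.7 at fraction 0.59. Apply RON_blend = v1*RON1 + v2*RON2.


Linear blending: RON_blend = sum(vi * RONi)
Contribution 1: 0.41 * 83.4 = 34.194
Contribution 2: 0.59 * 71.7 = 42.303
RON_blend = 34.194 + 42.303 = 76.497

76.497


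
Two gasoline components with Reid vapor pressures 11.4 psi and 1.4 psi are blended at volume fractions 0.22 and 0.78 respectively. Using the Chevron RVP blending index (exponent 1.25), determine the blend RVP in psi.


Chevron index: RVP_blend = (sum xi*RVPi^1.25)^(1/1.25)
RVP^1.25 terms: 0.22 * 11.4^1.25 + 0.78 * 1.4^1.25 = 5.79627
RVP_blend = 5.79627^(1/1.25) = 4.079

4.079 psi


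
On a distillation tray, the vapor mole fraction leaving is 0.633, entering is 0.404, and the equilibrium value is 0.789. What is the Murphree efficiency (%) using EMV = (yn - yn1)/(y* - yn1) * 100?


Murphree vapor efficiency: EMV = (y_n - y_(n-1)) / (y*_n - y_(n-1)) * 100
EMV = (0.633 - 0.404) / (0.789 - 0.404) * 100 = 0.229 / 0.385 * 100 = 59.48

59.48 %


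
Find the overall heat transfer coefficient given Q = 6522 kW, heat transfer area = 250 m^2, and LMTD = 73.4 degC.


From Q = U*A*LMTD, U = Q / (A * LMTD)
U = 6522 / (250 * 73.4) = 6522 / 18350 = 0.3554

0.3554 kW/(m^2*K)


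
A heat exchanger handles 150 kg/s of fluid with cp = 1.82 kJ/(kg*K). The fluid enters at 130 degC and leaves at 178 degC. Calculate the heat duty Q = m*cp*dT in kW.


Q = m_dot * cp * delta_T
delta_T = 178 - 130 = 48 K
Q = 150 * 1.82 * 48
= 273 * 48
= 13104 kW

13104 kW


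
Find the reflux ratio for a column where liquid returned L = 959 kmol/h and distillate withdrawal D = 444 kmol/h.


Reflux ratio definition: R = L / D (liquid returned / distillate withdrawn)
L = 959 kmol/h, D = 444 kmol/h
R = 959 / 444 = 2.160

2.160


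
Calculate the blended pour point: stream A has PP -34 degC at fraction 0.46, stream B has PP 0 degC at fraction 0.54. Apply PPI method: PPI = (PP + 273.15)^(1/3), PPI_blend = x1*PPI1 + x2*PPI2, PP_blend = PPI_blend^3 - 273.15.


PPI_1 = (-34 + 273.15)^(1/3) = 6.20712
PPI_2 = (0 + 273.15)^(1/3) = 6.488342
PPI_blend = 0.46 * 6.20712 + 0.54 * 6.488342 = 6.35898
PP_blend = 6.35898^3 - 273.15 = 257.1357 - 273.15 = -16.01

-16.01 degC


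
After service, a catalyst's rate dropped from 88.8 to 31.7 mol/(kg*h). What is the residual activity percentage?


Activity (%) = (rate_used / rate_fresh) * 100
rate_used = 31.7, rate_fresh = 88.8
= (31.7 / 88.8) * 100
= 0.3570 * 100 = 35.70

35.70 %


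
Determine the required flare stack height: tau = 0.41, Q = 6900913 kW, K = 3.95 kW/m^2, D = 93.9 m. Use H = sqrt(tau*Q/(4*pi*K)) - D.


tau*Q/(4*pi*K) = 0.41 * 6900913 / (4 * pi * 3.95) = 57001.1
sqrt(57001.1) = 238.749
H = 238.749 - 93.9 = 144.8

144.8 m


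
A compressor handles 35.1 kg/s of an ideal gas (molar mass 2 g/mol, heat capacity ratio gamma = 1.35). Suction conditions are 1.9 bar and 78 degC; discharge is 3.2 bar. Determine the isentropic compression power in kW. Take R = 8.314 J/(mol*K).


Isentropic work: W = m*(gamma/(gamma-1))*(R*T1/MW)*((P2/P1)^((gamma-1)/gamma) - 1)
T1 = 78 + 273.15 = 351.15 K
Pressure ratio = 3.2 / 1.9 = 1.68421
Exponent = (1.35 - 1)/1.35 = 0.259259
(P2/P1)^exp - 1 = 1.68421^0.259259 - 1 = 0.144709
W = 35.1 * 1.35 / 0.35 * 8.314 * 351.15 / 2 * 0.144709 = 28600

28600 kW


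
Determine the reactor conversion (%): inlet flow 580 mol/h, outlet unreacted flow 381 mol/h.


X = (F_in - F_out) / F_in * 100
Moles reacted = 580 - 381 = 199
X = 199 / 580 * 100
= 0.3431 * 100
= 34.31 %

34.31 %


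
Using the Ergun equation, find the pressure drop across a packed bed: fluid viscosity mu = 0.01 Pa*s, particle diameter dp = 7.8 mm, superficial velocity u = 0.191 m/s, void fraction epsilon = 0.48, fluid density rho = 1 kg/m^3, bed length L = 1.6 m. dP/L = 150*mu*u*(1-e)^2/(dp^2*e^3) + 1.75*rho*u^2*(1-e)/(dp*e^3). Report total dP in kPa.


dp = 7.8 mm = 0.0078 m
Viscous term = 150*0.01*0.191*(1-0.48)^2 / (0.0078^2*0.48^3) = 11513.8
Inertial term = 1.75*1*0.191^2*(1-0.48) / (0.0078*0.48^3) = 38.4849
dP/L = 11513.8 + 38.4849 = 11552.3 Pa/m
dP = 11552.3 * 1.6 / 1000 = 18.48 kPa

18.48 kPa


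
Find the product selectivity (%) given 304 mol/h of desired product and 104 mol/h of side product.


Selectivity = desired / (desired + undesired) * 100
Total products = 304 + 104 = 408 mol/h
S = 304 / 408 * 100
= 0.7451 * 100
= 74.51 %

74.51 %


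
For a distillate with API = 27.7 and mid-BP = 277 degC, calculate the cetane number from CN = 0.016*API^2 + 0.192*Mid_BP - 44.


CN = 0.016 * 27.7^2 + 0.192 * 277 - 44
CN = 12.27664 + 53.184 - 44 = 21.46064

21.46064


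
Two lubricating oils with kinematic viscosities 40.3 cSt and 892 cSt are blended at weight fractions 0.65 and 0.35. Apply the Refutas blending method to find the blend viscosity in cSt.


Refutas method: VBN_i = 14.534*ln(ln(visc_i + 0.8)) + 10.975, blended linearly by mass fraction; since VBN is linear in VBI_i = ln(ln(visc_i + 0.8)) and the fractions sum to 1, blend VBI directly: visc = exp(exp(VBI_blend)) - 0.8
VBI_1 = ln(ln(40.3 + 0.8)) = 1.31265
VBI_2 = ln(ln(892 + 0.8)) = 1.91609
VBI_blend = 0.65 * 1.31265 + 0.35 * 1.91609 = 1.52385
visc_blend = exp(exp(1.52385)) - 0.8 = 97.68

97.68 cSt


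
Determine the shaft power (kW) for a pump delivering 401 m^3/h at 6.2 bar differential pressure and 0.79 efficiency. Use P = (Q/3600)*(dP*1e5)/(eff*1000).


Q = 401 / 3600 = 0.111389 m^3/s
P = 0.111389 * (6.2 * 1e5) / 0.79 / 1000 = 87.42

87.42 kW


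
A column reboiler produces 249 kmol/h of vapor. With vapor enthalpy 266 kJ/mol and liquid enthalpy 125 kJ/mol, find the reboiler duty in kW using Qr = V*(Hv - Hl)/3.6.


Qr = 249 * (266 - 125) / 3.6 = 249 * 141 / 3.6 = 9752

9752 kW


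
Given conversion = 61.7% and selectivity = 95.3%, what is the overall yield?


Overall yield = conversion (%) * selectivity (%) / 100
Conversion = 61.7%, Selectivity = 95.3%
Y = 61.7 * 95.3 / 100
= 58.8001 %

58.8001 %


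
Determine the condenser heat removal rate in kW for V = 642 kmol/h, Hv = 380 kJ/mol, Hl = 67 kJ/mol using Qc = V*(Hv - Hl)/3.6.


Qc = 642 * (380 - 67) / 3.6 = 642 * 313 / 3.6 = 55820

55820 kW


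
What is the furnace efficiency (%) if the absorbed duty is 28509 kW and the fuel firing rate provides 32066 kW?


Furnace efficiency = Q_absorbed / Q_fuel * 100
= 28509 / 32066 * 100 = 88.91

88.91 %


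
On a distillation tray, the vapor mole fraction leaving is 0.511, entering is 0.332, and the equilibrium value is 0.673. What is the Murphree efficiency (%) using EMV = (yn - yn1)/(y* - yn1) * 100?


Murphree vapor efficiency: EMV = (y_n - y_(n-1)) / (y*_n - y_(n-1)) * 100
EMV = (0.511 - 0.332) / (0.673 - 0.332) * 100 = 0.179 / 0.341 * 100 = 52.49

52.49 %


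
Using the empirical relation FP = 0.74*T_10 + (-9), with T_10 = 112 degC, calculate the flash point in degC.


FP = 0.74 * 112 + (-9) = 73.88

73.88 degC


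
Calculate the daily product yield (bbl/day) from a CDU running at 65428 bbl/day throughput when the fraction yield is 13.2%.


Crude throughput = 65428 bbl/day
Fraction yield = 13.2%
yield = throughput * fraction / 100
yield = 65428 * 13.2 / 100 = 8636.496

8636.496 bbl/day


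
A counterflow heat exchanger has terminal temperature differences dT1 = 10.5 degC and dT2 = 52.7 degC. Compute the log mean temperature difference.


LMTD = (dT1 - dT2) / ln(dT1/dT2)
= (10.5 - 52.7) / ln(10.5 / 52.7) = -42.2 / -1.61324 = 26.16

26.16 degC


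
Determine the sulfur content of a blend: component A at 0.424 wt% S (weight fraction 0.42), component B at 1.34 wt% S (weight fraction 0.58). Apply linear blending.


Linear sulfur blending: S_blend = x1*S1 + x2*S2
Contribution 1: 0.42 * 0.424 = 0.17808 wt%
Contribution 2: 0.58 * 1.34 = 0.7772 wt%
S_blend = 0.17808 + 0.7772 = 0.95528

0.95528 wt%


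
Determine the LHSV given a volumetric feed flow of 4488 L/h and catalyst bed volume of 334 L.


LHSV = volumetric feed rate / catalyst volume
= 4488 L/h / 334 L
= 13.44 h^-1

13.44 h^-1


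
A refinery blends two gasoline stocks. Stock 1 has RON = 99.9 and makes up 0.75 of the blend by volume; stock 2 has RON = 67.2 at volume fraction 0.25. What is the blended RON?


Linear blending: RON_blend = sum(vi * RONi)
Contribution 1: 0.75 * 99.9 = 74.925
Contribution 2: 0.25 * 67.2 = 16.8
RON_blend = 74.925 + 16.8 = 91.725

91.725


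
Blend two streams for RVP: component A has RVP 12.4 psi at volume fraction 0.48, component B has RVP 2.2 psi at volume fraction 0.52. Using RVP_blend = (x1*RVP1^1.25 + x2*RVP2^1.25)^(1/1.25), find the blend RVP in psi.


Chevron index: RVP_blend = (sum xi*RVPi^1.25)^(1/1.25)
RVP^1.25 terms: 0.48 * 12.4^1.25 + 0.52 * 2.2^1.25 = 12.5624
RVP_blend = 12.5624^(1/1.25) = 7.573

7.573 psi


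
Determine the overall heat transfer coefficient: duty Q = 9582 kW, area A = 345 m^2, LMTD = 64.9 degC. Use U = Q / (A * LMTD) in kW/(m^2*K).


From Q = U*A*LMTD, U = Q / (A * LMTD)
U = 9582 / (345 * 64.9) = 9582 / 22390.5 = 0.4279

0.4279 kW/(m^2*K)


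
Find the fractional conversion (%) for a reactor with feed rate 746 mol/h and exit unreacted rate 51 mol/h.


X = (F_in - F_out) / F_in * 100
Moles reacted = 746 - 51 = 695
X = 695 / 746 * 100
= 0.9316 * 100
= 93.16 %

93.16 %


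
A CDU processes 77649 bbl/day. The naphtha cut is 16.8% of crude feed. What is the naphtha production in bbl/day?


Crude throughput = 77649 bbl/day
Fraction yield = 16.8%
yield = throughput * fraction / 100
yield = 77649 * 16.8 / 100 = 13045.032

13045.032 bbl/day


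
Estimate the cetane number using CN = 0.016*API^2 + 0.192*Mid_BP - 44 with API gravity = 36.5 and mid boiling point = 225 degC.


CN = 0.016 * 36.5^2 + 0.192 * 225 - 44
CN = 21.316 + 43.2 - 44 = 20.516

20.516


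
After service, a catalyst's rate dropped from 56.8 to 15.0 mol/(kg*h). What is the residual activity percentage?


Activity (%) = (rate_used / rate_fresh) * 100
rate_used = 15.0, rate_fresh = 56.8
= (15.0 / 56.8) * 100
= 0.2641 * 100 = 26.41

26.41 %


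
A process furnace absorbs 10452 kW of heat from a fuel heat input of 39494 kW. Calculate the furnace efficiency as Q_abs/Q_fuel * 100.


Furnace efficiency = Q_absorbed / Q_fuel * 100
= 10452 / 39494 * 100 = 26.46

26.46 %


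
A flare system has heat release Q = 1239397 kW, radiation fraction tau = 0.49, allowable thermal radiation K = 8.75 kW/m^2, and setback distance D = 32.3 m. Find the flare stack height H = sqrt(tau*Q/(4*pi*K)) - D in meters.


tau*Q/(4*pi*K) = 0.49 * 1239397 / (4 * pi * 8.75) = 5523.17
sqrt(5523.17) = 74.318
H = 74.318 - 32.3 = 42.02

42.02 m


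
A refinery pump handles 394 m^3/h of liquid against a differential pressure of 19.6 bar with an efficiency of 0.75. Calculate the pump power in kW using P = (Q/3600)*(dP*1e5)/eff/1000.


Q = 394 / 3600 = 0.109444 m^3/s
P = 0.109444 * (19.6 * 1e5) / 0.75 / 1000 = 286.0

286.0 kW


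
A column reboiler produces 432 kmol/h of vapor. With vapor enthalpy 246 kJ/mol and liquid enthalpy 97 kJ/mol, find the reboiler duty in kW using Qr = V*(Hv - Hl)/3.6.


Qr = 432 * (246 - 97) / 3.6 = 432 * 149 / 3.6 = 17880

17880 kW


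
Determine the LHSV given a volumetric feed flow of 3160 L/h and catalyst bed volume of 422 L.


LHSV = volumetric feed rate / catalyst volume
= 3160 L/h / 422 L
= 7.488 h^-1

7.488 h^-1


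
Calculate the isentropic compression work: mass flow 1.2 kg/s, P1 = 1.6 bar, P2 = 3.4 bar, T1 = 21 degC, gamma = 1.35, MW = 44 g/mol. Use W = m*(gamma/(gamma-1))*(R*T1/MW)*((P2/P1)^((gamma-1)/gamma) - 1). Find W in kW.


Isentropic work: W = m*(gamma/(gamma-1))*(R*T1/MW)*((P2/P1)^((gamma-1)/gamma) - 1)
T1 = 21 + 273.15 = 294.15 K
Pressure ratio = 3.4 / 1.6 = 2.125
Exponent = (1.35 - 1)/1.35 = 0.259259
(P2/P1)^exp - 1 = 2.125^0.259259 - 1 = 0.215824
W = 1.2 * 1.35 / 0.35 * 8.314 * 294.15 / 44 * 0.215824 = 55.52

55.52 kW


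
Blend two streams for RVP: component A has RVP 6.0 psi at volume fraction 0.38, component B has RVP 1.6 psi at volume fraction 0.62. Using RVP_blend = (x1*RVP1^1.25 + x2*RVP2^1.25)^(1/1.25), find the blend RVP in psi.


Chevron index: RVP_blend = (sum xi*RVPi^1.25)^(1/1.25)
RVP^1.25 terms: 0.38 * 6.0^1.25 + 0.62 * 1.6^1.25 = 4.68408
RVP_blend = 4.68408^(1/1.25) = 3.440

3.440 psi


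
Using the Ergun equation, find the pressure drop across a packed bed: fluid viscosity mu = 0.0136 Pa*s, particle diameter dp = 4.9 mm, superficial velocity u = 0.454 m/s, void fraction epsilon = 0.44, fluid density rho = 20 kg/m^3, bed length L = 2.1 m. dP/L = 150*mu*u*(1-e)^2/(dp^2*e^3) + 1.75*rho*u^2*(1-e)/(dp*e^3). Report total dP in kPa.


dp = 4.9 mm = 0.0049 m
Viscous term = 150*0.0136*0.454*(1-0.44)^2 / (0.0049^2*0.44^3) = 142008
Inertial term = 1.75*20*0.454^2*(1-0.44) / (0.0049*0.44^3) = 9678.63
dP/L = 142008 + 9678.63 = 151687 Pa/m
dP = 151687 * 2.1 / 1000 = 318.5 kPa

318.5 kPa


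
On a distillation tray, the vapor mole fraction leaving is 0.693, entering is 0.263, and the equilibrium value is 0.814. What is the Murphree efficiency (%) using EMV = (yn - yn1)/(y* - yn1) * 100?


Murphree vapor efficiency: EMV = (y_n - y_(n-1)) / (y*_n - y_(n-1)) * 100
EMV = (0.693 - 0.263) / (0.814 - 0.263) * 100 = 0.43 / 0.551 * 100 = 78.04

78.04 %


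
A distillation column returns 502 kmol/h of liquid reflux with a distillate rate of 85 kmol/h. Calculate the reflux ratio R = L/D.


Reflux ratio definition: R = L / D (liquid returned / distillate withdrawn)
L = 502 kmol/h, D = 85 kmol/h
R = 502 / 85 = 5.906

5.906


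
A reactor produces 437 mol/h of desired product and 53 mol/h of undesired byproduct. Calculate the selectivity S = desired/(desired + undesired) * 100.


Selectivity = desired / (desired + undesired) * 100
Total products = 437 + 53 = 490 mol/h
S = 437 / 490 * 100
= 0.8918 * 100
= 89.18 %

89.18 %


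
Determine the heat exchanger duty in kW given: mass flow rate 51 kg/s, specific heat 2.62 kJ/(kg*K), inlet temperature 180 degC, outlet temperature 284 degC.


Q = m_dot * cp * delta_T
delta_T = 284 - 180 = 104 K
Q = 51 * 2.62 * 104
= 133.62 * 104
= 13896.48 kW

13896.48 kW


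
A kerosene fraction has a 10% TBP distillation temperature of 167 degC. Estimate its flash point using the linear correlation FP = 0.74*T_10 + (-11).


FP = 0.74 * 167 + (-11) = 112.58

112.58 degC


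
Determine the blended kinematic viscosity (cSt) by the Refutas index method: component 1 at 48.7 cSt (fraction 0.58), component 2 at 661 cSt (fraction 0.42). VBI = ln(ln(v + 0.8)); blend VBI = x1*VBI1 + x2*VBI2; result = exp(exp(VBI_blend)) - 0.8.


Refutas method: VBN_i = 14.534*ln(ln(visc_i + 0.8)) + 10.975, blended linearly by mass fraction; since VBN is linear in VBI_i = ln(ln(visc_i + 0.8)) and the fractions sum to 1, blend VBI directly: visc = exp(exp(VBI_blend)) - 0.8
VBI_1 = ln(ln(48.7 + 0.8)) = 1.36148
VBI_2 = ln(ln(661 + 0.8)) = 1.87103
VBI_blend = 0.58 * 1.36148 + 0.42 * 1.87103 = 1.57549
visc_blend = exp(exp(1.57549)) - 0.8 = 124.8

124.8 cSt


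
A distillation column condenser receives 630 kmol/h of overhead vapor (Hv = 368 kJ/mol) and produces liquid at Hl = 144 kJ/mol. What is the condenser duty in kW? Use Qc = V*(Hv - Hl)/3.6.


Qc = 630 * (368 - 144) / 3.6 = 630 * 224 / 3.6 = 39200

39200 kW


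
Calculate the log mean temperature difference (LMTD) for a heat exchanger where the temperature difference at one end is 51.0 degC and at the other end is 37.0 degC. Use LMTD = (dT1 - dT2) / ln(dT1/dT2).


LMTD = (dT1 - dT2) / ln(dT1/dT2)
= (51.0 - 37.0) / ln(51.0 / 37.0) = 14 / 0.320908 = 43.63

43.63 degC


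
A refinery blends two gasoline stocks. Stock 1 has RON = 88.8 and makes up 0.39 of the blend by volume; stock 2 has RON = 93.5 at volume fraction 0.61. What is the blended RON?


Linear blending: RON_blend = sum(vi * RONi)
Contribution 1: 0.39 * 88.8 = 34.632
Contribution 2: 0.61 * 93.5 = 57.035
RON_blend = 34.632 + 57.035 = 91.667

91.667


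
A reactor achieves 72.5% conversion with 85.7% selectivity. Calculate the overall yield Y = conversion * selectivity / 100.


Overall yield = conversion (%) * selectivity (%) / 100
Conversion = 72.5%, Selectivity = 85.7%
Y = 72.5 * 85.7 / 100
= 62.1325 %

62.1325 %


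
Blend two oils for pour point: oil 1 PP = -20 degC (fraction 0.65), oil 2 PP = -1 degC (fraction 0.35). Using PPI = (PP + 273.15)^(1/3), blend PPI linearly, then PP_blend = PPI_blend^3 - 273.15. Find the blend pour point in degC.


PPI_1 = (-20 + 273.15)^(1/3) = 6.325953
PPI_2 = (-1 + 273.15)^(1/3) = 6.480414
PPI_blend = 0.65 * 6.325953 + 0.35 * 6.480414 = 6.380014
PP_blend = 6.380014^3 - 273.15 = 259.6958 - 273.15 = -13.45

-13.45 degC


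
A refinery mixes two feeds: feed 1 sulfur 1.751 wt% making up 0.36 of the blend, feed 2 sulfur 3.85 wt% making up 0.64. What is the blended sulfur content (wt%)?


Linear sulfur blending: S_blend = x1*S1 + x2*S2
Contribution 1: 0.36 * 1.751 = 0.63036 wt%
Contribution 2: 0.64 * 3.85 = 2.464 wt%
S_blend = 0.63036 + 2.464 = 3.09436

3.09436 wt%


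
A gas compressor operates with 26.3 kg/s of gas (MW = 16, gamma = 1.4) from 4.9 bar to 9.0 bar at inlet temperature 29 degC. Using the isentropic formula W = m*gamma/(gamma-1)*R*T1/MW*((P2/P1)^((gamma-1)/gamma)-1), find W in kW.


Isentropic work: W = m*(gamma/(gamma-1))*(R*T1/MW)*((P2/P1)^((gamma-1)/gamma) - 1)
T1 = 29 + 273.15 = 302.15 K
Pressure ratio = 9.0 / 4.9 = 1.83673
Exponent = (1.4 - 1)/1.4 = 0.285714
(P2/P1)^exp - 1 = 1.83673^0.285714 - 1 = 0.189711
W = 26.3 * 1.4 / 0.4 * 8.314 * 302.15 / 16 * 0.189711 = 2742

2742 kW


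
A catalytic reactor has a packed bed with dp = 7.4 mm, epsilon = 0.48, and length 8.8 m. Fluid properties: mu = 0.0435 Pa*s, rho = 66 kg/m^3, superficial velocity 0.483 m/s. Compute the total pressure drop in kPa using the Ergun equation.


dp = 7.4 mm = 0.0074 m
Viscous term = 150*0.0435*0.483*(1-0.48)^2 / (0.0074^2*0.48^3) = 140717
Inertial term = 1.75*66*0.483^2*(1-0.48) / (0.0074*0.48^3) = 17120.8
dP/L = 140717 + 17120.8 = 157838 Pa/m
dP = 157838 * 8.8 / 1000 = 1389 kPa

1389 kPa


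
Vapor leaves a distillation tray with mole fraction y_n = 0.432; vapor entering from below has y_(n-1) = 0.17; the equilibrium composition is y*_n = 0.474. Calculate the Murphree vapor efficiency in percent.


Murphree vapor efficiency: EMV = (y_n - y_(n-1)) / (y*_n - y_(n-1)) * 100
EMV = (0.432 - 0.17) / (0.474 - 0.17) * 100 = 0.262 / 0.304 * 100 = 86.18

86.18 %


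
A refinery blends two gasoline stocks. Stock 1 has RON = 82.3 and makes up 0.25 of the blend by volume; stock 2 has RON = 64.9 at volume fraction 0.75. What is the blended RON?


Linear blending: RON_blend = sum(vi * RONi)
Contribution 1: 0.25 * 82.3 = 20.575
Contribution 2: 0.75 * 64.9 = 48.675
RON_blend = 20.575 + 48.675 = 69.25

69.25


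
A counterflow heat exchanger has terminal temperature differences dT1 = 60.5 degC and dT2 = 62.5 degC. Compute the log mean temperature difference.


LMTD = (dT1 - dT2) / ln(dT1/dT2)
= (60.5 - 62.5) / ln(60.5 / 62.5) = -2 / -0.0325232 = 61.49

61.49 degC


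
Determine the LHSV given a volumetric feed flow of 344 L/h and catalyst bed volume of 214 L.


LHSV = volumetric feed rate / catalyst volume
= 344 L/h / 214 L
= 1.607 h^-1

1.607 h^-1


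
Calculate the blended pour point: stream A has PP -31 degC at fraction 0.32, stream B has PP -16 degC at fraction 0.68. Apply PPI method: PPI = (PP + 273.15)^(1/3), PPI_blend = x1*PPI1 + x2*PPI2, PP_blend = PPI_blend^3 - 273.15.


PPI_1 = (-31 + 273.15)^(1/3) = 6.232967
PPI_2 = (-16 + 273.15)^(1/3) = 6.359098
PPI_blend = 0.32 * 6.232967 + 0.68 * 6.359098 = 6.318736
PP_blend = 6.318736^3 - 273.15 = 252.2845 - 273.15 = -20.87

-20.87 degC


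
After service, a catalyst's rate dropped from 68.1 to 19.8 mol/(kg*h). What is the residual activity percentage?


Activity (%) = (rate_used / rate_fresh) * 100
rate_used = 19.8, rate_fresh = 68.1
= (19.8 / 68.1) * 100
= 0.2907 * 100 = 29.07

29.07 %


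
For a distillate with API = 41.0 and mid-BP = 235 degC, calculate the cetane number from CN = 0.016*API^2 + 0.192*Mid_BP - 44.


CN = 0.016 * 41.0^2 + 0.192 * 235 - 44
CN = 26.896 + 45.12 - 44 = 28.016

28.016


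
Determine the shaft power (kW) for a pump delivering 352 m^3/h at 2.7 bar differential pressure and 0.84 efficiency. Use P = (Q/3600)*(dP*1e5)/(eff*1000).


Q = 352 / 3600 = 0.0977778 m^3/s
P = 0.0977778 * (2.7 * 1e5) / 0.84 / 1000 = 31.43

31.43 kW


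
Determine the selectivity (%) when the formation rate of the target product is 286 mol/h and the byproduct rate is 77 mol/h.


Selectivity = desired / (desired + undesired) * 100
Total products = 286 + 77 = 363 mol/h
S = 286 / 363 * 100
= 0.7879 * 100
= 78.79 %

78.79 %


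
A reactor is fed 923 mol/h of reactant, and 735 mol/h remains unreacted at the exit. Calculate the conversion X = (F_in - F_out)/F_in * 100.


X = (F_in - F_out) / F_in * 100
Moles reacted = 923 - 735 = 188
X = 188 / 923 * 100
= 0.2037 * 100
= 20.37 %

20.37 %


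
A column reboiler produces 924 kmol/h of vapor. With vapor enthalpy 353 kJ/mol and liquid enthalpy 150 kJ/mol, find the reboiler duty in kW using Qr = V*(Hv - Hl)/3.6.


Qr = 924 * (353 - 150) / 3.6 = 924 * 203 / 3.6 = 52100

52100 kW


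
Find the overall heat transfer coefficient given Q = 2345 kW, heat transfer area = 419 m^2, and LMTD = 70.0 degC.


From Q = U*A*LMTD, U = Q / (A * LMTD)
U = 2345 / (419 * 70.0) = 2345 / 29330 = 0.07995

0.07995 kW/(m^2*K)


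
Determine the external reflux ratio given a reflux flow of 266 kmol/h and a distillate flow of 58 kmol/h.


Reflux ratio definition: R = L / D (liquid returned / distillate withdrawn)
L = 266 kmol/h, D = 58 kmol/h
R = 266 / 58 = 4.586

4.586


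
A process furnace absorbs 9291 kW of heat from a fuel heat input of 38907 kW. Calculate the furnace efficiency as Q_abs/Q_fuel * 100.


Furnace efficiency = Q_absorbed / Q_fuel * 100
= 9291 / 38907 * 100 = 23.88

23.88 %


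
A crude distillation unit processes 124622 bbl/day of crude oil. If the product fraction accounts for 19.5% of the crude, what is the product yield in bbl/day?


Crude throughput = 124622 bbl/day
Fraction yield = 19.5%
yield = throughput * fraction / 100
yield = 124622 * 19.5 / 100 = 24301.29

24301.29 bbl/day


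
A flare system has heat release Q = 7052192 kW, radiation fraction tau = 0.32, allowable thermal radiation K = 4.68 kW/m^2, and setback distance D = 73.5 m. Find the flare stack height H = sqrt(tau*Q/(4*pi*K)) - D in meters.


tau*Q/(4*pi*K) = 0.32 * 7052192 / (4 * pi * 4.68) = 38372.3
sqrt(38372.3) = 195.888
H = 195.888 - 73.5 = 122.4

122.4 m


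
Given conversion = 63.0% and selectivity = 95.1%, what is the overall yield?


Overall yield = conversion (%) * selectivity (%) / 100
Conversion = 63.0%, Selectivity = 95.1%
Y = 63.0 * 95.1 / 100
= 59.913 %

59.913 %


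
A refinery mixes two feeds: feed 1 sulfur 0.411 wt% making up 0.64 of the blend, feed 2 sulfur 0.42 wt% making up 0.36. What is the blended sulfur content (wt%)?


Linear sulfur blending: S_blend = x1*S1 + x2*S2
Contribution 1: 0.64 * 0.411 = 0.26304 wt%
Contribution 2: 0.36 * 0.42 = 0.1512 wt%
S_blend = 0.26304 + 0.1512 = 0.41424

0.41424 wt%


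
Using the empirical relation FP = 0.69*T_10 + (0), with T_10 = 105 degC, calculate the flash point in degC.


FP = 0.69 * 105 + (0) = 72.45

72.45 degC


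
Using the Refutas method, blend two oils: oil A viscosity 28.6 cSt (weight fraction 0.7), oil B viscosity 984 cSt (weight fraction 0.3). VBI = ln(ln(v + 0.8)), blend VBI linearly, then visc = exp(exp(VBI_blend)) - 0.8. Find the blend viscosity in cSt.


Refutas method: VBN_i = 14.534*ln(ln(visc_i + 0.8)) + 10.975, blended linearly by mass fraction; since VBN is linear in VBI_i = ln(ln(visc_i + 0.8)) and the fractions sum to 1, blend VBI directly: visc = exp(exp(VBI_blend)) - 0.8
VBI_1 = ln(ln(28.6 + 0.8)) = 1.21817
VBI_2 = ln(ln(984 + 0.8)) = 1.93042
VBI_blend = 0.7 * 1.21817 + 0.3 * 1.93042 = 1.43185
visc_blend = exp(exp(1.43185)) - 0.8 = 64.99

64.99 cSt


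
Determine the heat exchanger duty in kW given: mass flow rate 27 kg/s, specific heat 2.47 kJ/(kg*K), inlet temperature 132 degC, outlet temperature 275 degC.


Q = m_dot * cp * delta_T
delta_T = 275 - 132 = 143 K
Q = 27 * 2.47 * 143
= 66.69 * 143
= 9536.67 kW

9536.67 kW


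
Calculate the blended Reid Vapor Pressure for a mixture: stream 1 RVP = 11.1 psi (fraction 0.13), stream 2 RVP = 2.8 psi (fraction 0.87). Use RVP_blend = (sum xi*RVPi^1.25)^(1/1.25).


Chevron index: RVP_blend = (sum xi*RVPi^1.25)^(1/1.25)
RVP^1.25 terms: 0.13 * 11.1^1.25 + 0.87 * 2.8^1.25 = 5.78502
RVP_blend = 5.78502^(1/1.25) = 4.072

4.072 psi
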